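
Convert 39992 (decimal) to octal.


Divide by 8 repeatedly:
39992 ÷ 8 = 4999 remainder 0
4999 ÷ 8 = 624 remainder 7
624 ÷ 8 = 78 remainder 0
78 ÷ 8 = 9 remainder 6
9 ÷ 8 = 1 remainder 1
1 ÷ 8 = 0 remainder 1
Reading remainders bottom-up:
= 0o116070


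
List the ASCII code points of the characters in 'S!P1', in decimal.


String: 'S!P1'  (4 characters)
Per-character ASCII lookup:
  'S': uppercase starts at 65: 'S' = 65 + 18 = 83
  '!': special character: '!' = 33
  'P': uppercase starts at 65: 'P' = 65 + 15 = 80
  '1': digits start at 48: '1' = 48 + 1 = 49
= 83 33 80 49


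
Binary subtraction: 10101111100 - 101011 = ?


Align and subtract column by column (LSB to MSB, borrowing when needed):
  10101111100
- 00000101011
  -----------
  col 0: (0 - 0 borrow-in) - 1 → borrow from next column: (0+2) - 1 = 1, borrow out 1
  col 1: (0 - 1 borrow-in) - 1 → borrow from next column: (-1+2) - 1 = 0, borrow out 1
  col 2: (1 - 1 borrow-in) - 0 → 0 - 0 = 0, borrow out 0
  col 3: (1 - 0 borrow-in) - 1 → 1 - 1 = 0, borrow out 0
  col 4: (1 - 0 borrow-in) - 0 → 1 - 0 = 1, borrow out 0
  col 5: (1 - 0 borrow-in) - 1 → 1 - 1 = 0, borrow out 0
  col 6: (1 - 0 borrow-in) - 0 → 1 - 0 = 1, borrow out 0
  col 7: (0 - 0 borrow-in) - 0 → 0 - 0 = 0, borrow out 0
  col 8: (1 - 0 borrow-in) - 0 → 1 - 0 = 1, borrow out 0
  col 9: (0 - 0 borrow-in) - 0 → 0 - 0 = 0, borrow out 0
  col 10: (1 - 0 borrow-in) - 0 → 1 - 0 = 1, borrow out 0
Reading bits MSB→LSB: 10101010001
Strip leading zeros: 10101010001
= 10101010001


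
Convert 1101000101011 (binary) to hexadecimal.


Group into 4-bit nibbles: 0001101000101011
  0001 = 1
  1010 = A
  0010 = 2
  1011 = B
= 0x1A2B


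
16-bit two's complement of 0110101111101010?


Original: 0110101111101010
Step 1 - Invert all bits: 1001010000010101
Step 2 - Add 1: 1001010000010101 + 1
= 1001010000010110 (represents -27626)


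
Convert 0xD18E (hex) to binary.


Each hex digit → 4 binary bits:
  D = 1101
  1 = 0001
  8 = 1000
  E = 1110
Concatenate: 1101 0001 1000 1110
= 1101000110001110


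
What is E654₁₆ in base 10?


Positional values:
Position 0: 4 × 16^0 = 4 × 1 = 4
Position 1: 5 × 16^1 = 5 × 16 = 80
Position 2: 6 × 16^2 = 6 × 256 = 1536
Position 3: E × 16^3 = 14 × 4096 = 57344
Sum = 4 + 80 + 1536 + 57344
= 58964


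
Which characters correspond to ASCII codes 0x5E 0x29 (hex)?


Codes (hex): 0x5E 0x29
Per-code ASCII lookup:
  0x5E = 94  (special character) → '^'
  0x29 = 41  (special character) → ')'
= '^)'


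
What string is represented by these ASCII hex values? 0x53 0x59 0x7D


Codes (hex): 0x53 0x59 0x7D
Per-code ASCII lookup:
  0x53 = 83  (range 65-90: uppercase, 83 - 65 = 18) → 'S'
  0x59 = 89  (range 65-90: uppercase, 89 - 65 = 24) → 'Y'
  0x7D = 125  (special character) → '}'
= 'SY}'


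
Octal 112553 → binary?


Each octal digit → 3 binary bits:
  1 = 001
  1 = 001
  2 = 010
  5 = 101
  5 = 101
  3 = 011
Concatenate: 001 001 010 101 101 011
= 001001010101101011


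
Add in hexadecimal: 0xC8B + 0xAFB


Align and add column by column (LSB to MSB, each column mod 16 with carry):
  0C8B
+ 0AFB
  ----
  col 0: B(11) + B(11) + 0 (carry in) = 22 → 6(6), carry out 1
  col 1: 8(8) + F(15) + 1 (carry in) = 24 → 8(8), carry out 1
  col 2: C(12) + A(10) + 1 (carry in) = 23 → 7(7), carry out 1
  col 3: 0(0) + 0(0) + 1 (carry in) = 1 → 1(1), carry out 0
Reading digits MSB→LSB: 1786
Strip leading zeros: 1786
= 0x1786


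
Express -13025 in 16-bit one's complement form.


Original: 0011001011100001
Invert all bits:
  bit 0: 0 → 1
  bit 1: 0 → 1
  bit 2: 1 → 0
  bit 3: 1 → 0
  bit 4: 0 → 1
  bit 5: 0 → 1
  bit 6: 1 → 0
  bit 7: 0 → 1
  bit 8: 1 → 0
  bit 9: 1 → 0
  bit 10: 1 → 0
  bit 11: 0 → 1
  bit 12: 0 → 1
  bit 13: 0 → 1
  bit 14: 0 → 1
  bit 15: 1 → 0
= 1100110100011110


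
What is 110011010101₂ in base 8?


Group into 3-bit groups: 110011010101
  110 = 6
  011 = 3
  010 = 2
  101 = 5
= 0o6325


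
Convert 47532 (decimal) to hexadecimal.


Divide by 16 repeatedly:
47532 ÷ 16 = 2970 remainder 12 (C)
2970 ÷ 16 = 185 remainder 10 (A)
185 ÷ 16 = 11 remainder 9 (9)
11 ÷ 16 = 0 remainder 11 (B)
Reading remainders bottom-up:
= 0xB9AC


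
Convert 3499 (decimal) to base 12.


Divide by 12 repeatedly:
3499 ÷ 12 = 291 remainder 7
291 ÷ 12 = 24 remainder 3
24 ÷ 12 = 2 remainder 0
2 ÷ 12 = 0 remainder 2
Reading remainders bottom-up:
= 2037


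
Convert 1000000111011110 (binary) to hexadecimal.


Group into 4-bit nibbles: 1000000111011110
  1000 = 8
  0001 = 1
  1101 = D
  1110 = E
= 0x81DE


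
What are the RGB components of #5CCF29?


Hex: #5CCF29
R = 5C₁₆ = 92
G = CF₁₆ = 207
B = 29₁₆ = 41
= RGB(92, 207, 41)


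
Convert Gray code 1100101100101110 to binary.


Gray code: 1100101100101110
MSB stays the same: 1
Each subsequent bit = prev_binary XOR current_gray:
  B[1] = 1 XOR 1 = 0
  B[2] = 0 XOR 0 = 0
  B[3] = 0 XOR 0 = 0
  B[4] = 0 XOR 1 = 1
  B[5] = 1 XOR 0 = 1
  B[6] = 1 XOR 1 = 0
  B[7] = 0 XOR 1 = 1
  B[8] = 1 XOR 0 = 1
  B[9] = 1 XOR 0 = 1
  B[10] = 1 XOR 1 = 0
  B[11] = 0 XOR 0 = 0
  B[12] = 0 XOR 1 = 1
  B[13] = 1 XOR 1 = 0
  B[14] = 0 XOR 1 = 1
  B[15] = 1 XOR 0 = 1
= 1000110111001011 (36299 decimal)


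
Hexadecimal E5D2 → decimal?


Positional values:
Position 0: 2 × 16^0 = 2 × 1 = 2
Position 1: D × 16^1 = 13 × 16 = 208
Position 2: 5 × 16^2 = 5 × 256 = 1280
Position 3: E × 16^3 = 14 × 4096 = 57344
Sum = 2 + 208 + 1280 + 57344
= 58834


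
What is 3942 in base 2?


Divide by 2 repeatedly:
3942 ÷ 2 = 1971 remainder 0
1971 ÷ 2 = 985 remainder 1
985 ÷ 2 = 492 remainder 1
492 ÷ 2 = 246 remainder 0
246 ÷ 2 = 123 remainder 0
123 ÷ 2 = 61 remainder 1
61 ÷ 2 = 30 remainder 1
30 ÷ 2 = 15 remainder 0
15 ÷ 2 = 7 remainder 1
7 ÷ 2 = 3 remainder 1
3 ÷ 2 = 1 remainder 1
1 ÷ 2 = 0 remainder 1
Reading remainders bottom-up:
= 111101100110


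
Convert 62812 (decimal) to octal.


Divide by 8 repeatedly:
62812 ÷ 8 = 7851 remainder 4
7851 ÷ 8 = 981 remainder 3
981 ÷ 8 = 122 remainder 5
122 ÷ 8 = 15 remainder 2
15 ÷ 8 = 1 remainder 7
1 ÷ 8 = 0 remainder 1
Reading remainders bottom-up:
= 0o172534


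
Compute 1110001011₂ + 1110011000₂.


Align and add column by column (LSB to MSB, carry propagating):
  01110001011
+ 01110011000
  -----------
  col 0: 1 + 0 + 0 (carry in) = 1 → bit 1, carry out 0
  col 1: 1 + 0 + 0 (carry in) = 1 → bit 1, carry out 0
  col 2: 0 + 0 + 0 (carry in) = 0 → bit 0, carry out 0
  col 3: 1 + 1 + 0 (carry in) = 2 → bit 0, carry out 1
  col 4: 0 + 1 + 1 (carry in) = 2 → bit 0, carry out 1
  col 5: 0 + 0 + 1 (carry in) = 1 → bit 1, carry out 0
  col 6: 0 + 0 + 0 (carry in) = 0 → bit 0, carry out 0
  col 7: 1 + 1 + 0 (carry in) = 2 → bit 0, carry out 1
  col 8: 1 + 1 + 1 (carry in) = 3 → bit 1, carry out 1
  col 9: 1 + 1 + 1 (carry in) = 3 → bit 1, carry out 1
  col 10: 0 + 0 + 1 (carry in) = 1 → bit 1, carry out 0
Reading bits MSB→LSB: 11100100011
Strip leading zeros: 11100100011
= 11100100011


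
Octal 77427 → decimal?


Positional values:
Position 0: 7 × 8^0 = 7
Position 1: 2 × 8^1 = 16
Position 2: 4 × 8^2 = 256
Position 3: 7 × 8^3 = 3584
Position 4: 7 × 8^4 = 28672
Sum = 7 + 16 + 256 + 3584 + 28672
= 32535


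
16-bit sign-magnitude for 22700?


Sign bit: 0 (positive)
Magnitude: 22700 = 101100010101100
= 0101100010101100


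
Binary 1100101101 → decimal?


Positional values:
Bit 0: 1 × 2^0 = 1
Bit 2: 1 × 2^2 = 4
Bit 3: 1 × 2^3 = 8
Bit 5: 1 × 2^5 = 32
Bit 8: 1 × 2^8 = 256
Bit 9: 1 × 2^9 = 512
Sum = 1 + 4 + 8 + 32 + 256 + 512
= 813


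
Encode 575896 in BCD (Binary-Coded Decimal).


Each digit → 4-bit binary:
  5 → 0101
  7 → 0111
  5 → 0101
  8 → 1000
  9 → 1001
  6 → 0110
= 0101 0111 0101 1000 1001 0110


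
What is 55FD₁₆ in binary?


Each hex digit → 4 binary bits:
  5 = 0101
  5 = 0101
  F = 1111
  D = 1101
Concatenate: 0101 0101 1111 1101
= 0101010111111101


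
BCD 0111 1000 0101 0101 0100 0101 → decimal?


Each 4-bit group → digit:
  0111 → 7
  1000 → 8
  0101 → 5
  0101 → 5
  0100 → 4
  0101 → 5
= 785545


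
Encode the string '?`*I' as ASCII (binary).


String: '?`*I'  (4 characters)
Per-character ASCII lookup:
  '?': special character: '?' = 63 → 111111
  '`': special character: '`' = 96 → 1100000
  '*': special character: '*' = 42 → 101010
  'I': uppercase starts at 65: 'I' = 65 + 8 = 73 → 1001001
= 111111 1100000 101010 1001001


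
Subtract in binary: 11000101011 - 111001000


Align and subtract column by column (LSB to MSB, borrowing when needed):
  11000101011
- 00111001000
  -----------
  col 0: (1 - 0 borrow-in) - 0 → 1 - 0 = 1, borrow out 0
  col 1: (1 - 0 borrow-in) - 0 → 1 - 0 = 1, borrow out 0
  col 2: (0 - 0 borrow-in) - 0 → 0 - 0 = 0, borrow out 0
  col 3: (1 - 0 borrow-in) - 1 → 1 - 1 = 0, borrow out 0
  col 4: (0 - 0 borrow-in) - 0 → 0 - 0 = 0, borrow out 0
  col 5: (1 - 0 borrow-in) - 0 → 1 - 0 = 1, borrow out 0
  col 6: (0 - 0 borrow-in) - 1 → borrow from next column: (0+2) - 1 = 1, borrow out 1
  col 7: (0 - 1 borrow-in) - 1 → borrow from next column: (-1+2) - 1 = 0, borrow out 1
  col 8: (0 - 1 borrow-in) - 1 → borrow from next column: (-1+2) - 1 = 0, borrow out 1
  col 9: (1 - 1 borrow-in) - 0 → 0 - 0 = 0, borrow out 0
  col 10: (1 - 0 borrow-in) - 0 → 1 - 0 = 1, borrow out 0
Reading bits MSB→LSB: 10001100011
Strip leading zeros: 10001100011
= 10001100011


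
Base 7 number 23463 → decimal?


Positional values (base 7):
  3 × 7^0 = 3 × 1 = 3
  6 × 7^1 = 6 × 7 = 42
  4 × 7^2 = 4 × 49 = 196
  3 × 7^3 = 3 × 343 = 1029
  2 × 7^4 = 2 × 2401 = 4802
Sum = 3 + 42 + 196 + 1029 + 4802
= 6072


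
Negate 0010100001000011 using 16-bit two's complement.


Original: 0010100001000011
Step 1 - Invert all bits: 1101011110111100
Step 2 - Add 1: 1101011110111100 + 1
= 1101011110111101 (represents -10307)


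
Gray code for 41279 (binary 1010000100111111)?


Binary: 1010000100111111
Gray code: G = B XOR (B >> 1)
B >> 1 = 0101000010011111
1010000100111111 XOR 0101000010011111:
  1 XOR 0 = 1
  0 XOR 1 = 1
  1 XOR 0 = 1
  0 XOR 1 = 1
  0 XOR 0 = 0
  0 XOR 0 = 0
  0 XOR 0 = 0
  1 XOR 0 = 1
  0 XOR 1 = 1
  0 XOR 0 = 0
  1 XOR 0 = 1
  1 XOR 1 = 0
  1 XOR 1 = 0
  1 XOR 1 = 0
  1 XOR 1 = 0
  1 XOR 1 = 0
= 1111000110100000


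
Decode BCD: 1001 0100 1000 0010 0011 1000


Each 4-bit group → digit:
  1001 → 9
  0100 → 4
  1000 → 8
  0010 → 2
  0011 → 3
  1000 → 8
= 948238


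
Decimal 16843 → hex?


Divide by 16 repeatedly:
16843 ÷ 16 = 1052 remainder 11 (B)
1052 ÷ 16 = 65 remainder 12 (C)
65 ÷ 16 = 4 remainder 1 (1)
4 ÷ 16 = 0 remainder 4 (4)
Reading remainders bottom-up:
= 0x41CB


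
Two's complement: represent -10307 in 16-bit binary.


Original: 0010100001000011
Step 1 - Invert all bits: 1101011110111100
Step 2 - Add 1: 1101011110111100 + 1
= 1101011110111101 (represents -10307)


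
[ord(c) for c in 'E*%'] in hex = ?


String: 'E*%'  (3 characters)
Per-character ASCII lookup:
  'E': uppercase starts at 65: 'E' = 65 + 4 = 69 → 0x45
  '*': special character: '*' = 42 → 0x2A
  '%': special character: '%' = 37 → 0x25
= 0x45 0x2A 0x25


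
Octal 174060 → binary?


Each octal digit → 3 binary bits:
  1 = 001
  7 = 111
  4 = 100
  0 = 000
  6 = 110
  0 = 000
Concatenate: 001 111 100 000 110 000
= 001111100000110000


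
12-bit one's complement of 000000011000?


Original: 000000011000
Invert all bits:
  bit 0: 0 → 1
  bit 1: 0 → 1
  bit 2: 0 → 1
  bit 3: 0 → 1
  bit 4: 0 → 1
  bit 5: 0 → 1
  bit 6: 0 → 1
  bit 7: 1 → 0
  bit 8: 1 → 0
  bit 9: 0 → 1
  bit 10: 0 → 1
  bit 11: 0 → 1
= 111111100111


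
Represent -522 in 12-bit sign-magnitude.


Sign bit: 1 (negative)
Magnitude: 522 = 01000001010
= 101000001010


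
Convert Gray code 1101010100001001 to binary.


Gray code: 1101010100001001
MSB stays the same: 1
Each subsequent bit = prev_binary XOR current_gray:
  B[1] = 1 XOR 1 = 0
  B[2] = 0 XOR 0 = 0
  B[3] = 0 XOR 1 = 1
  B[4] = 1 XOR 0 = 1
  B[5] = 1 XOR 1 = 0
  B[6] = 0 XOR 0 = 0
  B[7] = 0 XOR 1 = 1
  B[8] = 1 XOR 0 = 1
  B[9] = 1 XOR 0 = 1
  B[10] = 1 XOR 0 = 1
  B[11] = 1 XOR 0 = 1
  B[12] = 1 XOR 1 = 0
  B[13] = 0 XOR 0 = 0
  B[14] = 0 XOR 0 = 0
  B[15] = 0 XOR 1 = 1
= 1001100111110001 (39409 decimal)


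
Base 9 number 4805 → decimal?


Positional values (base 9):
  5 × 9^0 = 5 × 1 = 5
  0 × 9^1 = 0 × 9 = 0
  8 × 9^2 = 8 × 81 = 648
  4 × 9^3 = 4 × 729 = 2916
Sum = 5 + 0 + 648 + 2916
= 3569


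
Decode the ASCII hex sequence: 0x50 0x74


Codes (hex): 0x50 0x74
Per-code ASCII lookup:
  0x50 = 80  (range 65-90: uppercase, 80 - 65 = 15) → 'P'
  0x74 = 116  (range 97-122: lowercase, 116 - 97 = 19) → 't'
= 'Pt'


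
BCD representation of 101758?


Each digit → 4-bit binary:
  1 → 0001
  0 → 0000
  1 → 0001
  7 → 0111
  5 → 0101
  8 → 1000
= 0001 0000 0001 0111 0101 1000


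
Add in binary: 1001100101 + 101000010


Align and add column by column (LSB to MSB, carry propagating):
  01001100101
+ 00101000010
  -----------
  col 0: 1 + 0 + 0 (carry in) = 1 → bit 1, carry out 0
  col 1: 0 + 1 + 0 (carry in) = 1 → bit 1, carry out 0
  col 2: 1 + 0 + 0 (carry in) = 1 → bit 1, carry out 0
  col 3: 0 + 0 + 0 (carry in) = 0 → bit 0, carry out 0
  col 4: 0 + 0 + 0 (carry in) = 0 → bit 0, carry out 0
  col 5: 1 + 0 + 0 (carry in) = 1 → bit 1, carry out 0
  col 6: 1 + 1 + 0 (carry in) = 2 → bit 0, carry out 1
  col 7: 0 + 0 + 1 (carry in) = 1 → bit 1, carry out 0
  col 8: 0 + 1 + 0 (carry in) = 1 → bit 1, carry out 0
  col 9: 1 + 0 + 0 (carry in) = 1 → bit 1, carry out 0
  col 10: 0 + 0 + 0 (carry in) = 0 → bit 0, carry out 0
Reading bits MSB→LSB: 01110100111
Strip leading zeros: 1110100111
= 1110100111


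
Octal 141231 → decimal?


Positional values:
Position 0: 1 × 8^0 = 1
Position 1: 3 × 8^1 = 24
Position 2: 2 × 8^2 = 128
Position 3: 1 × 8^3 = 512
Position 4: 4 × 8^4 = 16384
Position 5: 1 × 8^5 = 32768
Sum = 1 + 24 + 128 + 512 + 16384 + 32768
= 49817


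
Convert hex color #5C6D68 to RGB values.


Hex: #5C6D68
R = 5C₁₆ = 92
G = 6D₁₆ = 109
B = 68₁₆ = 104
= RGB(92, 109, 104)


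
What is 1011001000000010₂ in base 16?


Group into 4-bit nibbles: 1011001000000010
  1011 = B
  0010 = 2
  0000 = 0
  0010 = 2
= 0xB202


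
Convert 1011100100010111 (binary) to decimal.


Positional values:
Bit 0: 1 × 2^0 = 1
Bit 1: 1 × 2^1 = 2
Bit 2: 1 × 2^2 = 4
Bit 4: 1 × 2^4 = 16
Bit 8: 1 × 2^8 = 256
Bit 11: 1 × 2^11 = 2048
Bit 12: 1 × 2^12 = 4096
Bit 13: 1 × 2^13 = 8192
Bit 15: 1 × 2^15 = 32768
Sum = 1 + 2 + 4 + 16 + 256 + 2048 + 4096 + 8192 + 32768
= 47383


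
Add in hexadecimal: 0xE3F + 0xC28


Align and add column by column (LSB to MSB, each column mod 16 with carry):
  0E3F
+ 0C28
  ----
  col 0: F(15) + 8(8) + 0 (carry in) = 23 → 7(7), carry out 1
  col 1: 3(3) + 2(2) + 1 (carry in) = 6 → 6(6), carry out 0
  col 2: E(14) + C(12) + 0 (carry in) = 26 → A(10), carry out 1
  col 3: 0(0) + 0(0) + 1 (carry in) = 1 → 1(1), carry out 0
Reading digits MSB→LSB: 1A67
Strip leading zeros: 1A67
= 0x1A67


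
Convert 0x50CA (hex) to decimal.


Positional values:
Position 0: A × 16^0 = 10 × 1 = 10
Position 1: C × 16^1 = 12 × 16 = 192
Position 2: 0 × 16^2 = 0 × 256 = 0
Position 3: 5 × 16^3 = 5 × 4096 = 20480
Sum = 10 + 192 + 0 + 20480
= 20682


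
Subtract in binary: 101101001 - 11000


Align and subtract column by column (LSB to MSB, borrowing when needed):
  101101001
- 000011000
  ---------
  col 0: (1 - 0 borrow-in) - 0 → 1 - 0 = 1, borrow out 0
  col 1: (0 - 0 borrow-in) - 0 → 0 - 0 = 0, borrow out 0
  col 2: (0 - 0 borrow-in) - 0 → 0 - 0 = 0, borrow out 0
  col 3: (1 - 0 borrow-in) - 1 → 1 - 1 = 0, borrow out 0
  col 4: (0 - 0 borrow-in) - 1 → borrow from next column: (0+2) - 1 = 1, borrow out 1
  col 5: (1 - 1 borrow-in) - 0 → 0 - 0 = 0, borrow out 0
  col 6: (1 - 0 borrow-in) - 0 → 1 - 0 = 1, borrow out 0
  col 7: (0 - 0 borrow-in) - 0 → 0 - 0 = 0, borrow out 0
  col 8: (1 - 0 borrow-in) - 0 → 1 - 0 = 1, borrow out 0
Reading bits MSB→LSB: 101010001
Strip leading zeros: 101010001
= 101010001


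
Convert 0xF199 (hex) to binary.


Each hex digit → 4 binary bits:
  F = 1111
  1 = 0001
  9 = 1001
  9 = 1001
Concatenate: 1111 0001 1001 1001
= 1111000110011001


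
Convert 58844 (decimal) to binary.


Divide by 2 repeatedly:
58844 ÷ 2 = 29422 remainder 0
29422 ÷ 2 = 14711 remainder 0
14711 ÷ 2 = 7355 remainder 1
7355 ÷ 2 = 3677 remainder 1
3677 ÷ 2 = 1838 remainder 1
1838 ÷ 2 = 919 remainder 0
919 ÷ 2 = 459 remainder 1
459 ÷ 2 = 229 remainder 1
229 ÷ 2 = 114 remainder 1
114 ÷ 2 = 57 remainder 0
57 ÷ 2 = 28 remainder 1
28 ÷ 2 = 14 remainder 0
14 ÷ 2 = 7 remainder 0
7 ÷ 2 = 3 remainder 1
3 ÷ 2 = 1 remainder 1
1 ÷ 2 = 0 remainder 1
Reading remainders bottom-up:
= 1110010111011100


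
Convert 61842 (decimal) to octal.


Divide by 8 repeatedly:
61842 ÷ 8 = 7730 remainder 2
7730 ÷ 8 = 966 remainder 2
966 ÷ 8 = 120 remainder 6
120 ÷ 8 = 15 remainder 0
15 ÷ 8 = 1 remainder 7
1 ÷ 8 = 0 remainder 1
Reading remainders bottom-up:
= 0o170622


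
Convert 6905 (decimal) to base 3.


Divide by 3 repeatedly:
6905 ÷ 3 = 2301 remainder 2
2301 ÷ 3 = 767 remainder 0
767 ÷ 3 = 255 remainder 2
255 ÷ 3 = 85 remainder 0
85 ÷ 3 = 28 remainder 1
28 ÷ 3 = 9 remainder 1
9 ÷ 3 = 3 remainder 0
3 ÷ 3 = 1 remainder 0
1 ÷ 3 = 0 remainder 1
Reading remainders bottom-up:
= 100110202


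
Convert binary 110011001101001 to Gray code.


Binary: 110011001101001
Gray code: G = B XOR (B >> 1)
B >> 1 = 011001100110100
110011001101001 XOR 011001100110100:
  1 XOR 0 = 1
  1 XOR 1 = 0
  0 XOR 1 = 1
  0 XOR 0 = 0
  1 XOR 0 = 1
  1 XOR 1 = 0
  0 XOR 1 = 1
  0 XOR 0 = 0
  1 XOR 0 = 1
  1 XOR 1 = 0
  0 XOR 1 = 1
  1 XOR 0 = 1
  0 XOR 1 = 1
  0 XOR 0 = 0
  1 XOR 0 = 1
= 101010101011101


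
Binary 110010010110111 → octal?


Group into 3-bit groups: 110010010110111
  110 = 6
  010 = 2
  010 = 2
  110 = 6
  111 = 7
= 0o62267


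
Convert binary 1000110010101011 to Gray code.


Binary: 1000110010101011
Gray code: G = B XOR (B >> 1)
B >> 1 = 0100011001010101
1000110010101011 XOR 0100011001010101:
  1 XOR 0 = 1
  0 XOR 1 = 1
  0 XOR 0 = 0
  0 XOR 0 = 0
  1 XOR 0 = 1
  1 XOR 1 = 0
  0 XOR 1 = 1
  0 XOR 0 = 0
  1 XOR 0 = 1
  0 XOR 1 = 1
  1 XOR 0 = 1
  0 XOR 1 = 1
  1 XOR 0 = 1
  0 XOR 1 = 1
  1 XOR 0 = 1
  1 XOR 1 = 0
= 1100101011111110


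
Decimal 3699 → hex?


Divide by 16 repeatedly:
3699 ÷ 16 = 231 remainder 3 (3)
231 ÷ 16 = 14 remainder 7 (7)
14 ÷ 16 = 0 remainder 14 (E)
Reading remainders bottom-up:
= 0xE73


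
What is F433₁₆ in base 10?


Positional values:
Position 0: 3 × 16^0 = 3 × 1 = 3
Position 1: 3 × 16^1 = 3 × 16 = 48
Position 2: 4 × 16^2 = 4 × 256 = 1024
Position 3: F × 16^3 = 15 × 4096 = 61440
Sum = 3 + 48 + 1024 + 61440
= 62515


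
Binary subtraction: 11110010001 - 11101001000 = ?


Align and subtract column by column (LSB to MSB, borrowing when needed):
  11110010001
- 11101001000
  -----------
  col 0: (1 - 0 borrow-in) - 0 → 1 - 0 = 1, borrow out 0
  col 1: (0 - 0 borrow-in) - 0 → 0 - 0 = 0, borrow out 0
  col 2: (0 - 0 borrow-in) - 0 → 0 - 0 = 0, borrow out 0
  col 3: (0 - 0 borrow-in) - 1 → borrow from next column: (0+2) - 1 = 1, borrow out 1
  col 4: (1 - 1 borrow-in) - 0 → 0 - 0 = 0, borrow out 0
  col 5: (0 - 0 borrow-in) - 0 → 0 - 0 = 0, borrow out 0
  col 6: (0 - 0 borrow-in) - 1 → borrow from next column: (0+2) - 1 = 1, borrow out 1
  col 7: (1 - 1 borrow-in) - 0 → 0 - 0 = 0, borrow out 0
  col 8: (1 - 0 borrow-in) - 1 → 1 - 1 = 0, borrow out 0
  col 9: (1 - 0 borrow-in) - 1 → 1 - 1 = 0, borrow out 0
  col 10: (1 - 0 borrow-in) - 1 → 1 - 1 = 0, borrow out 0
Reading bits MSB→LSB: 00001001001
Strip leading zeros: 1001001
= 1001001


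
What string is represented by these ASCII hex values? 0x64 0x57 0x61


Codes (hex): 0x64 0x57 0x61
Per-code ASCII lookup:
  0x64 = 100  (range 97-122: lowercase, 100 - 97 = 3) → 'd'
  0x57 = 87  (range 65-90: uppercase, 87 - 65 = 22) → 'W'
  0x61 = 97  (range 97-122: lowercase, 97 - 97 = 0) → 'a'
= 'dWa'


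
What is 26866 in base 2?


Divide by 2 repeatedly:
26866 ÷ 2 = 13433 remainder 0
13433 ÷ 2 = 6716 remainder 1
6716 ÷ 2 = 3358 remainder 0
3358 ÷ 2 = 1679 remainder 0
1679 ÷ 2 = 839 remainder 1
839 ÷ 2 = 419 remainder 1
419 ÷ 2 = 209 remainder 1
209 ÷ 2 = 104 remainder 1
104 ÷ 2 = 52 remainder 0
52 ÷ 2 = 26 remainder 0
26 ÷ 2 = 13 remainder 0
13 ÷ 2 = 6 remainder 1
6 ÷ 2 = 3 remainder 0
3 ÷ 2 = 1 remainder 1
1 ÷ 2 = 0 remainder 1
Reading remainders bottom-up:
= 110100011110010


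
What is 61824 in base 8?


Divide by 8 repeatedly:
61824 ÷ 8 = 7728 remainder 0
7728 ÷ 8 = 966 remainder 0
966 ÷ 8 = 120 remainder 6
120 ÷ 8 = 15 remainder 0
15 ÷ 8 = 1 remainder 7
1 ÷ 8 = 0 remainder 1
Reading remainders bottom-up:
= 0o170600


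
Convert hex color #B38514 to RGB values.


Hex: #B38514
R = B3₁₆ = 179
G = 85₁₆ = 133
B = 14₁₆ = 20
= RGB(179, 133, 20)


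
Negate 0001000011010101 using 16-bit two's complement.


Original: 0001000011010101
Step 1 - Invert all bits: 1110111100101010
Step 2 - Add 1: 1110111100101010 + 1
= 1110111100101011 (represents -4309)


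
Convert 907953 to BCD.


Each digit → 4-bit binary:
  9 → 1001
  0 → 0000
  7 → 0111
  9 → 1001
  5 → 0101
  3 → 0011
= 1001 0000 0111 1001 0101 0011


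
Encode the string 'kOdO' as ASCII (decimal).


String: 'kOdO'  (4 characters)
Per-character ASCII lookup:
  'k': lowercase starts at 97: 'k' = 97 + 10 = 107
  'O': uppercase starts at 65: 'O' = 65 + 14 = 79
  'd': lowercase starts at 97: 'd' = 97 + 3 = 100
  'O': uppercase starts at 65: 'O' = 65 + 14 = 79
= 107 79 100 79


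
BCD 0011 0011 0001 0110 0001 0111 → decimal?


Each 4-bit group → digit:
  0011 → 3
  0011 → 3
  0001 → 1
  0110 → 6
  0001 → 1
  0111 → 7
= 331617


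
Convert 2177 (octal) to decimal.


Positional values:
Position 0: 7 × 8^0 = 7
Position 1: 7 × 8^1 = 56
Position 2: 1 × 8^2 = 64
Position 3: 2 × 8^3 = 1024
Sum = 7 + 56 + 64 + 1024
= 1151


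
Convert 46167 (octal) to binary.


Each octal digit → 3 binary bits:
  4 = 100
  6 = 110
  1 = 001
  6 = 110
  7 = 111
Concatenate: 100 110 001 110 111
= 100110001110111


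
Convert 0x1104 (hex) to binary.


Each hex digit → 4 binary bits:
  1 = 0001
  1 = 0001
  0 = 0000
  4 = 0100
Concatenate: 0001 0001 0000 0100
= 0001000100000100


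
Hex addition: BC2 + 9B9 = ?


Align and add column by column (LSB to MSB, each column mod 16 with carry):
  0BC2
+ 09B9
  ----
  col 0: 2(2) + 9(9) + 0 (carry in) = 11 → B(11), carry out 0
  col 1: C(12) + B(11) + 0 (carry in) = 23 → 7(7), carry out 1
  col 2: B(11) + 9(9) + 1 (carry in) = 21 → 5(5), carry out 1
  col 3: 0(0) + 0(0) + 1 (carry in) = 1 → 1(1), carry out 0
Reading digits MSB→LSB: 157B
Strip leading zeros: 157B
= 0x157B


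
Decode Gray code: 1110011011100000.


Gray code: 1110011011100000
MSB stays the same: 1
Each subsequent bit = prev_binary XOR current_gray:
  B[1] = 1 XOR 1 = 0
  B[2] = 0 XOR 1 = 1
  B[3] = 1 XOR 0 = 1
  B[4] = 1 XOR 0 = 1
  B[5] = 1 XOR 1 = 0
  B[6] = 0 XOR 1 = 1
  B[7] = 1 XOR 0 = 1
  B[8] = 1 XOR 1 = 0
  B[9] = 0 XOR 1 = 1
  B[10] = 1 XOR 1 = 0
  B[11] = 0 XOR 0 = 0
  B[12] = 0 XOR 0 = 0
  B[13] = 0 XOR 0 = 0
  B[14] = 0 XOR 0 = 0
  B[15] = 0 XOR 0 = 0
= 1011101101000000 (47936 decimal)


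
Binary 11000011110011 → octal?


Group into 3-bit groups: 011000011110011
  011 = 3
  000 = 0
  011 = 3
  110 = 6
  011 = 3
= 0o30363


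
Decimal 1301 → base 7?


Divide by 7 repeatedly:
1301 ÷ 7 = 185 remainder 6
185 ÷ 7 = 26 remainder 3
26 ÷ 7 = 3 remainder 5
3 ÷ 7 = 0 remainder 3
Reading remainders bottom-up:
= 3536


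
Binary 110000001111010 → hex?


Group into 4-bit nibbles: 0110000001111010
  0110 = 6
  0000 = 0
  0111 = 7
  1010 = A
= 0x607A


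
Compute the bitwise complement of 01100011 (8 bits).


Original: 01100011
Invert all bits:
  bit 0: 0 → 1
  bit 1: 1 → 0
  bit 2: 1 → 0
  bit 3: 0 → 1
  bit 4: 0 → 1
  bit 5: 0 → 1
  bit 6: 1 → 0
  bit 7: 1 → 0
= 10011100


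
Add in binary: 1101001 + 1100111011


Align and add column by column (LSB to MSB, carry propagating):
  00001101001
+ 01100111011
  -----------
  col 0: 1 + 1 + 0 (carry in) = 2 → bit 0, carry out 1
  col 1: 0 + 1 + 1 (carry in) = 2 → bit 0, carry out 1
  col 2: 0 + 0 + 1 (carry in) = 1 → bit 1, carry out 0
  col 3: 1 + 1 + 0 (carry in) = 2 → bit 0, carry out 1
  col 4: 0 + 1 + 1 (carry in) = 2 → bit 0, carry out 1
  col 5: 1 + 1 + 1 (carry in) = 3 → bit 1, carry out 1
  col 6: 1 + 0 + 1 (carry in) = 2 → bit 0, carry out 1
  col 7: 0 + 0 + 1 (carry in) = 1 → bit 1, carry out 0
  col 8: 0 + 1 + 0 (carry in) = 1 → bit 1, carry out 0
  col 9: 0 + 1 + 0 (carry in) = 1 → bit 1, carry out 0
  col 10: 0 + 0 + 0 (carry in) = 0 → bit 0, carry out 0
Reading bits MSB→LSB: 01110100100
Strip leading zeros: 1110100100
= 1110100100


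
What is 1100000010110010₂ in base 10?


Positional values:
Bit 1: 1 × 2^1 = 2
Bit 4: 1 × 2^4 = 16
Bit 5: 1 × 2^5 = 32
Bit 7: 1 × 2^7 = 128
Bit 14: 1 × 2^14 = 16384
Bit 15: 1 × 2^15 = 32768
Sum = 2 + 16 + 32 + 128 + 16384 + 32768
= 49330


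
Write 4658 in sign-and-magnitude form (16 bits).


Sign bit: 0 (positive)
Magnitude: 4658 = 001001000110010
= 0001001000110010


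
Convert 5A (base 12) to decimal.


Positional values (base 12):
  A × 12^0 = 10 × 1 = 10
  5 × 12^1 = 5 × 12 = 60
Sum = 10 + 60
= 70


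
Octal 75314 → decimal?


Positional values:
Position 0: 4 × 8^0 = 4
Position 1: 1 × 8^1 = 8
Position 2: 3 × 8^2 = 192
Position 3: 5 × 8^3 = 2560
Position 4: 7 × 8^4 = 28672
Sum = 4 + 8 + 192 + 2560 + 28672
= 31436


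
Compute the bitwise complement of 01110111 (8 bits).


Original: 01110111
Invert all bits:
  bit 0: 0 → 1
  bit 1: 1 → 0
  bit 2: 1 → 0
  bit 3: 1 → 0
  bit 4: 0 → 1
  bit 5: 1 → 0
  bit 6: 1 → 0
  bit 7: 1 → 0
= 10001000


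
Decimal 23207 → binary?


Divide by 2 repeatedly:
23207 ÷ 2 = 11603 remainder 1
11603 ÷ 2 = 5801 remainder 1
5801 ÷ 2 = 2900 remainder 1
2900 ÷ 2 = 1450 remainder 0
1450 ÷ 2 = 725 remainder 0
725 ÷ 2 = 362 remainder 1
362 ÷ 2 = 181 remainder 0
181 ÷ 2 = 90 remainder 1
90 ÷ 2 = 45 remainder 0
45 ÷ 2 = 22 remainder 1
22 ÷ 2 = 11 remainder 0
11 ÷ 2 = 5 remainder 1
5 ÷ 2 = 2 remainder 1
2 ÷ 2 = 1 remainder 0
1 ÷ 2 = 0 remainder 1
Reading remainders bottom-up:
= 101101010100111


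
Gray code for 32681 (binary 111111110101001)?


Binary: 111111110101001
Gray code: G = B XOR (B >> 1)
B >> 1 = 011111111010100
111111110101001 XOR 011111111010100:
  1 XOR 0 = 1
  1 XOR 1 = 0
  1 XOR 1 = 0
  1 XOR 1 = 0
  1 XOR 1 = 0
  1 XOR 1 = 0
  1 XOR 1 = 0
  1 XOR 1 = 0
  0 XOR 1 = 1
  1 XOR 0 = 1
  0 XOR 1 = 1
  1 XOR 0 = 1
  0 XOR 1 = 1
  0 XOR 0 = 0
  1 XOR 0 = 1
= 100000001111101


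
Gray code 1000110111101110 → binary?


Gray code: 1000110111101110
MSB stays the same: 1
Each subsequent bit = prev_binary XOR current_gray:
  B[1] = 1 XOR 0 = 1
  B[2] = 1 XOR 0 = 1
  B[3] = 1 XOR 0 = 1
  B[4] = 1 XOR 1 = 0
  B[5] = 0 XOR 1 = 1
  B[6] = 1 XOR 0 = 1
  B[7] = 1 XOR 1 = 0
  B[8] = 0 XOR 1 = 1
  B[9] = 1 XOR 1 = 0
  B[10] = 0 XOR 1 = 1
  B[11] = 1 XOR 0 = 1
  B[12] = 1 XOR 1 = 0
  B[13] = 0 XOR 1 = 1
  B[14] = 1 XOR 1 = 0
  B[15] = 0 XOR 0 = 0
= 1111011010110100 (63156 decimal)


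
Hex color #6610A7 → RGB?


Hex: #6610A7
R = 66₁₆ = 102
G = 10₁₆ = 16
B = A7₁₆ = 167
= RGB(102, 16, 167)


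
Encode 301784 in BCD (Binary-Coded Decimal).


Each digit → 4-bit binary:
  3 → 0011
  0 → 0000
  1 → 0001
  7 → 0111
  8 → 1000
  4 → 0100
= 0011 0000 0001 0111 1000 0100


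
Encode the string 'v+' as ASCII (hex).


String: 'v+'  (2 characters)
Per-character ASCII lookup:
  'v': lowercase starts at 97: 'v' = 97 + 21 = 118 → 0x76
  '+': special character: '+' = 43 → 0x2B
= 0x76 0x2B


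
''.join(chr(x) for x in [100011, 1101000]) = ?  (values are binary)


Codes (binary): 100011 1101000
Per-code ASCII lookup:
  100011 = 35  (special character) → '#'
  1101000 = 104  (range 97-122: lowercase, 104 - 97 = 7) → 'h'
= '#h'


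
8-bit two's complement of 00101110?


Original: 00101110
Step 1 - Invert all bits: 11010001
Step 2 - Add 1: 11010001 + 1
= 11010010 (represents -46)


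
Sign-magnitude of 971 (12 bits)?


Sign bit: 0 (positive)
Magnitude: 971 = 01111001011
= 001111001011


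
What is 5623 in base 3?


Divide by 3 repeatedly:
5623 ÷ 3 = 1874 remainder 1
1874 ÷ 3 = 624 remainder 2
624 ÷ 3 = 208 remainder 0
208 ÷ 3 = 69 remainder 1
69 ÷ 3 = 23 remainder 0
23 ÷ 3 = 7 remainder 2
7 ÷ 3 = 2 remainder 1
2 ÷ 3 = 0 remainder 2
Reading remainders bottom-up:
= 21201021


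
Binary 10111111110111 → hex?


Group into 4-bit nibbles: 0010111111110111
  0010 = 2
  1111 = F
  1111 = F
  0111 = 7
= 0x2FF7


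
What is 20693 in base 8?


Divide by 8 repeatedly:
20693 ÷ 8 = 2586 remainder 5
2586 ÷ 8 = 323 remainder 2
323 ÷ 8 = 40 remainder 3
40 ÷ 8 = 5 remainder 0
5 ÷ 8 = 0 remainder 5
Reading remainders bottom-up:
= 0o50325


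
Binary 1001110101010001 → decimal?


Positional values:
Bit 0: 1 × 2^0 = 1
Bit 4: 1 × 2^4 = 16
Bit 6: 1 × 2^6 = 64
Bit 8: 1 × 2^8 = 256
Bit 10: 1 × 2^10 = 1024
Bit 11: 1 × 2^11 = 2048
Bit 12: 1 × 2^12 = 4096
Bit 15: 1 × 2^15 = 32768
Sum = 1 + 16 + 64 + 256 + 1024 + 2048 + 4096 + 32768
= 40273


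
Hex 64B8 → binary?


Each hex digit → 4 binary bits:
  6 = 0110
  4 = 0100
  B = 1011
  8 = 1000
Concatenate: 0110 0100 1011 1000
= 0110010010111000


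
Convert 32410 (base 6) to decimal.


Positional values (base 6):
  0 × 6^0 = 0 × 1 = 0
  1 × 6^1 = 1 × 6 = 6
  4 × 6^2 = 4 × 36 = 144
  2 × 6^3 = 2 × 216 = 432
  3 × 6^4 = 3 × 1296 = 3888
Sum = 0 + 6 + 144 + 432 + 3888
= 4470


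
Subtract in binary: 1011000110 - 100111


Align and subtract column by column (LSB to MSB, borrowing when needed):
  1011000110
- 0000100111
  ----------
  col 0: (0 - 0 borrow-in) - 1 → borrow from next column: (0+2) - 1 = 1, borrow out 1
  col 1: (1 - 1 borrow-in) - 1 → borrow from next column: (0+2) - 1 = 1, borrow out 1
  col 2: (1 - 1 borrow-in) - 1 → borrow from next column: (0+2) - 1 = 1, borrow out 1
  col 3: (0 - 1 borrow-in) - 0 → borrow from next column: (-1+2) - 0 = 1, borrow out 1
  col 4: (0 - 1 borrow-in) - 0 → borrow from next column: (-1+2) - 0 = 1, borrow out 1
  col 5: (0 - 1 borrow-in) - 1 → borrow from next column: (-1+2) - 1 = 0, borrow out 1
  col 6: (1 - 1 borrow-in) - 0 → 0 - 0 = 0, borrow out 0
  col 7: (1 - 0 borrow-in) - 0 → 1 - 0 = 1, borrow out 0
  col 8: (0 - 0 borrow-in) - 0 → 0 - 0 = 0, borrow out 0
  col 9: (1 - 0 borrow-in) - 0 → 1 - 0 = 1, borrow out 0
Reading bits MSB→LSB: 1010011111
Strip leading zeros: 1010011111
= 1010011111


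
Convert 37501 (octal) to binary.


Each octal digit → 3 binary bits:
  3 = 011
  7 = 111
  5 = 101
  0 = 000
  1 = 001
Concatenate: 011 111 101 000 001
= 011111101000001


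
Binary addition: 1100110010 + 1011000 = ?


Align and add column by column (LSB to MSB, carry propagating):
  01100110010
+ 00001011000
  -----------
  col 0: 0 + 0 + 0 (carry in) = 0 → bit 0, carry out 0
  col 1: 1 + 0 + 0 (carry in) = 1 → bit 1, carry out 0
  col 2: 0 + 0 + 0 (carry in) = 0 → bit 0, carry out 0
  col 3: 0 + 1 + 0 (carry in) = 1 → bit 1, carry out 0
  col 4: 1 + 1 + 0 (carry in) = 2 → bit 0, carry out 1
  col 5: 1 + 0 + 1 (carry in) = 2 → bit 0, carry out 1
  col 6: 0 + 1 + 1 (carry in) = 2 → bit 0, carry out 1
  col 7: 0 + 0 + 1 (carry in) = 1 → bit 1, carry out 0
  col 8: 1 + 0 + 0 (carry in) = 1 → bit 1, carry out 0
  col 9: 1 + 0 + 0 (carry in) = 1 → bit 1, carry out 0
  col 10: 0 + 0 + 0 (carry in) = 0 → bit 0, carry out 0
Reading bits MSB→LSB: 01110001010
Strip leading zeros: 1110001010
= 1110001010


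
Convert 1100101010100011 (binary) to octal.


Group into 3-bit groups: 001100101010100011
  001 = 1
  100 = 4
  101 = 5
  010 = 2
  100 = 4
  011 = 3
= 0o145243


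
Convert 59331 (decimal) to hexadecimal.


Divide by 16 repeatedly:
59331 ÷ 16 = 3708 remainder 3 (3)
3708 ÷ 16 = 231 remainder 12 (C)
231 ÷ 16 = 14 remainder 7 (7)
14 ÷ 16 = 0 remainder 14 (E)
Reading remainders bottom-up:
= 0xE7C3


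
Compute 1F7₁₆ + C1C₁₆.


Align and add column by column (LSB to MSB, each column mod 16 with carry):
  01F7
+ 0C1C
  ----
  col 0: 7(7) + C(12) + 0 (carry in) = 19 → 3(3), carry out 1
  col 1: F(15) + 1(1) + 1 (carry in) = 17 → 1(1), carry out 1
  col 2: 1(1) + C(12) + 1 (carry in) = 14 → E(14), carry out 0
  col 3: 0(0) + 0(0) + 0 (carry in) = 0 → 0(0), carry out 0
Reading digits MSB→LSB: 0E13
Strip leading zeros: E13
= 0xE13


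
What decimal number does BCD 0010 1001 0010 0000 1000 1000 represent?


Each 4-bit group → digit:
  0010 → 2
  1001 → 9
  0010 → 2
  0000 → 0
  1000 → 8
  1000 → 8
= 292088


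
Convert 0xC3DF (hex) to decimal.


Positional values:
Position 0: F × 16^0 = 15 × 1 = 15
Position 1: D × 16^1 = 13 × 16 = 208
Position 2: 3 × 16^2 = 3 × 256 = 768
Position 3: C × 16^3 = 12 × 4096 = 49152
Sum = 15 + 208 + 768 + 49152
= 50143


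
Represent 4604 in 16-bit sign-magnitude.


Sign bit: 0 (positive)
Magnitude: 4604 = 001000111111100
= 0001000111111100


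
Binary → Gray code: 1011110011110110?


Binary: 1011110011110110
Gray code: G = B XOR (B >> 1)
B >> 1 = 0101111001111011
1011110011110110 XOR 0101111001111011:
  1 XOR 0 = 1
  0 XOR 1 = 1
  1 XOR 0 = 1
  1 XOR 1 = 0
  1 XOR 1 = 0
  1 XOR 1 = 0
  0 XOR 1 = 1
  0 XOR 0 = 0
  1 XOR 0 = 1
  1 XOR 1 = 0
  1 XOR 1 = 0
  1 XOR 1 = 0
  0 XOR 1 = 1
  1 XOR 0 = 1
  1 XOR 1 = 0
  0 XOR 1 = 1
= 1110001010001101


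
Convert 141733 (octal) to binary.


Each octal digit → 3 binary bits:
  1 = 001
  4 = 100
  1 = 001
  7 = 111
  3 = 011
  3 = 011
Concatenate: 001 100 001 111 011 011
= 001100001111011011


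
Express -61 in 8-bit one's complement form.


Original: 00111101
Invert all bits:
  bit 0: 0 → 1
  bit 1: 0 → 1
  bit 2: 1 → 0
  bit 3: 1 → 0
  bit 4: 1 → 0
  bit 5: 1 → 0
  bit 6: 0 → 1
  bit 7: 1 → 0
= 11000010


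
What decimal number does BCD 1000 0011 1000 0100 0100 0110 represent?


Each 4-bit group → digit:
  1000 → 8
  0011 → 3
  1000 → 8
  0100 → 4
  0100 → 4
  0110 → 6
= 838446


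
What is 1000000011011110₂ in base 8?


Group into 3-bit groups: 001000000011011110
  001 = 1
  000 = 0
  000 = 0
  011 = 3
  011 = 3
  110 = 6
= 0o100336


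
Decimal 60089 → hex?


Divide by 16 repeatedly:
60089 ÷ 16 = 3755 remainder 9 (9)
3755 ÷ 16 = 234 remainder 11 (B)
234 ÷ 16 = 14 remainder 10 (A)
14 ÷ 16 = 0 remainder 14 (E)
Reading remainders bottom-up:
= 0xEAB9


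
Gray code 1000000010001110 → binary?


Gray code: 1000000010001110
MSB stays the same: 1
Each subsequent bit = prev_binary XOR current_gray:
  B[1] = 1 XOR 0 = 1
  B[2] = 1 XOR 0 = 1
  B[3] = 1 XOR 0 = 1
  B[4] = 1 XOR 0 = 1
  B[5] = 1 XOR 0 = 1
  B[6] = 1 XOR 0 = 1
  B[7] = 1 XOR 0 = 1
  B[8] = 1 XOR 1 = 0
  B[9] = 0 XOR 0 = 0
  B[10] = 0 XOR 0 = 0
  B[11] = 0 XOR 0 = 0
  B[12] = 0 XOR 1 = 1
  B[13] = 1 XOR 1 = 0
  B[14] = 0 XOR 1 = 1
  B[15] = 1 XOR 0 = 1
= 1111111100001011 (65291 decimal)


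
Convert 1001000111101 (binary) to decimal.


Positional values:
Bit 0: 1 × 2^0 = 1
Bit 2: 1 × 2^2 = 4
Bit 3: 1 × 2^3 = 8
Bit 4: 1 × 2^4 = 16
Bit 5: 1 × 2^5 = 32
Bit 9: 1 × 2^9 = 512
Bit 12: 1 × 2^12 = 4096
Sum = 1 + 4 + 8 + 16 + 32 + 512 + 4096
= 4669


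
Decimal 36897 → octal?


Divide by 8 repeatedly:
36897 ÷ 8 = 4612 remainder 1
4612 ÷ 8 = 576 remainder 4
576 ÷ 8 = 72 remainder 0
72 ÷ 8 = 9 remainder 0
9 ÷ 8 = 1 remainder 1
1 ÷ 8 = 0 remainder 1
Reading remainders bottom-up:
= 0o110041


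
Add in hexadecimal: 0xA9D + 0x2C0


Align and add column by column (LSB to MSB, each column mod 16 with carry):
  0A9D
+ 02C0
  ----
  col 0: D(13) + 0(0) + 0 (carry in) = 13 → D(13), carry out 0
  col 1: 9(9) + C(12) + 0 (carry in) = 21 → 5(5), carry out 1
  col 2: A(10) + 2(2) + 1 (carry in) = 13 → D(13), carry out 0
  col 3: 0(0) + 0(0) + 0 (carry in) = 0 → 0(0), carry out 0
Reading digits MSB→LSB: 0D5D
Strip leading zeros: D5D
= 0xD5D


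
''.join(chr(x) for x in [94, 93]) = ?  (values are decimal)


Codes (decimal): 94 93
Per-code ASCII lookup:
  94  (special character) → '^'
  93  (special character) → ']'
= '^]'


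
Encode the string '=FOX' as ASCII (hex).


String: '=FOX'  (4 characters)
Per-character ASCII lookup:
  '=': special character: '=' = 61 → 0x3D
  'F': uppercase starts at 65: 'F' = 65 + 5 = 70 → 0x46
  'O': uppercase starts at 65: 'O' = 65 + 14 = 79 → 0x4F
  'X': uppercase starts at 65: 'X' = 65 + 23 = 88 → 0x58
= 0x3D 0x46 0x4F 0x58


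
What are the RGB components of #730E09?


Hex: #730E09
R = 73₁₆ = 115
G = 0E₁₆ = 14
B = 09₁₆ = 9
= RGB(115, 14, 9)


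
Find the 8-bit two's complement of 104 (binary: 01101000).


Original: 01101000
Step 1 - Invert all bits: 10010111
Step 2 - Add 1: 10010111 + 1
= 10011000 (represents -104)


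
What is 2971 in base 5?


Divide by 5 repeatedly:
2971 ÷ 5 = 594 remainder 1
594 ÷ 5 = 118 remainder 4
118 ÷ 5 = 23 remainder 3
23 ÷ 5 = 4 remainder 3
4 ÷ 5 = 0 remainder 4
Reading remainders bottom-up:
= 43341


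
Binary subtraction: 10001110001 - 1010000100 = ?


Align and subtract column by column (LSB to MSB, borrowing when needed):
  10001110001
- 01010000100
  -----------
  col 0: (1 - 0 borrow-in) - 0 → 1 - 0 = 1, borrow out 0
  col 1: (0 - 0 borrow-in) - 0 → 0 - 0 = 0, borrow out 0
  col 2: (0 - 0 borrow-in) - 1 → borrow from next column: (0+2) - 1 = 1, borrow out 1
  col 3: (0 - 1 borrow-in) - 0 → borrow from next column: (-1+2) - 0 = 1, borrow out 1
  col 4: (1 - 1 borrow-in) - 0 → 0 - 0 = 0, borrow out 0
  col 5: (1 - 0 borrow-in) - 0 → 1 - 0 = 1, borrow out 0
  col 6: (1 - 0 borrow-in) - 0 → 1 - 0 = 1, borrow out 0
  col 7: (0 - 0 borrow-in) - 1 → borrow from next column: (0+2) - 1 = 1, borrow out 1
  col 8: (0 - 1 borrow-in) - 0 → borrow from next column: (-1+2) - 0 = 1, borrow out 1
  col 9: (0 - 1 borrow-in) - 1 → borrow from next column: (-1+2) - 1 = 0, borrow out 1
  col 10: (1 - 1 borrow-in) - 0 → 0 - 0 = 0, borrow out 0
Reading bits MSB→LSB: 00111101101
Strip leading zeros: 111101101
= 111101101


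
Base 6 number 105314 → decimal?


Positional values (base 6):
  4 × 6^0 = 4 × 1 = 4
  1 × 6^1 = 1 × 6 = 6
  3 × 6^2 = 3 × 36 = 108
  5 × 6^3 = 5 × 216 = 1080
  0 × 6^4 = 0 × 1296 = 0
  1 × 6^5 = 1 × 7776 = 7776
Sum = 4 + 6 + 108 + 1080 + 0 + 7776
= 8974


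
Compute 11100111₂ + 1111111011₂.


Align and add column by column (LSB to MSB, carry propagating):
  00011100111
+ 01111111011
  -----------
  col 0: 1 + 1 + 0 (carry in) = 2 → bit 0, carry out 1
  col 1: 1 + 1 + 1 (carry in) = 3 → bit 1, carry out 1
  col 2: 1 + 0 + 1 (carry in) = 2 → bit 0, carry out 1
  col 3: 0 + 1 + 1 (carry in) = 2 → bit 0, carry out 1
  col 4: 0 + 1 + 1 (carry in) = 2 → bit 0, carry out 1
  col 5: 1 + 1 + 1 (carry in) = 3 → bit 1, carry out 1
  col 6: 1 + 1 + 1 (carry in) = 3 → bit 1, carry out 1
  col 7: 1 + 1 + 1 (carry in) = 3 → bit 1, carry out 1
  col 8: 0 + 1 + 1 (carry in) = 2 → bit 0, carry out 1
  col 9: 0 + 1 + 1 (carry in) = 2 → bit 0, carry out 1
  col 10: 0 + 0 + 1 (carry in) = 1 → bit 1, carry out 0
Reading bits MSB→LSB: 10011100010
Strip leading zeros: 10011100010
= 10011100010
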